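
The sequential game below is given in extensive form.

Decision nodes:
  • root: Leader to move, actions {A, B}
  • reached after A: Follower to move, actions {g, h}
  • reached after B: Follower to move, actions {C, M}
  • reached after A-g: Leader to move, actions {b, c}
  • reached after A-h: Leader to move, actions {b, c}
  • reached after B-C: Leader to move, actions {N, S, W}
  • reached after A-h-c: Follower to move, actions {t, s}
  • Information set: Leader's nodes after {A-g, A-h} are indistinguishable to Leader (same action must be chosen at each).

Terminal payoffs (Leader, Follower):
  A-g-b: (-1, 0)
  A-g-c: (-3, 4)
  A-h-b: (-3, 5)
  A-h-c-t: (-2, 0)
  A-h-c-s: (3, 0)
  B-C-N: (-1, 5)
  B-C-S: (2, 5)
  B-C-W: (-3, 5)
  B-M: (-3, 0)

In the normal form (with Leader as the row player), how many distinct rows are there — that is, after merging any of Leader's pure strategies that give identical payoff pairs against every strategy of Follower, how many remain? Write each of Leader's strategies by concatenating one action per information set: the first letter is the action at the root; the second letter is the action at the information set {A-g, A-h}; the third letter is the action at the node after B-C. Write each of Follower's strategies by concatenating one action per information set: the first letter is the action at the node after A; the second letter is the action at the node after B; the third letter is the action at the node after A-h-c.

5

Leader has 12 pure strategies: AbN, AbS, AbW, AcN, AcS, AcW, BbN, BbS, BbW, BcN, BcS, BcW. Columns: gCt, gCs, gMt, gMs, hCt, hCs, hMt, hMs.
{AbN, AbS, AbW} → row (-1,0) (-1,0) (-1,0) (-1,0) (-3,5) (-3,5) (-3,5) (-3,5)
{AcN, AcS, AcW} → row (-3,4) (-3,4) (-3,4) (-3,4) (-2,0) (3,0) (-2,0) (3,0)
{BbN, BcN} → row (-1,5) (-1,5) (-3,0) (-3,0) (-1,5) (-1,5) (-3,0) (-3,0)
{BbS, BcS} → row (2,5) (2,5) (-3,0) (-3,0) (2,5) (2,5) (-3,0) (-3,0)
{BbW, BcW} → row (-3,5) (-3,5) (-3,0) (-3,0) (-3,5) (-3,5) (-3,0) (-3,0)
That's 5 distinct rows out of 12 strategies.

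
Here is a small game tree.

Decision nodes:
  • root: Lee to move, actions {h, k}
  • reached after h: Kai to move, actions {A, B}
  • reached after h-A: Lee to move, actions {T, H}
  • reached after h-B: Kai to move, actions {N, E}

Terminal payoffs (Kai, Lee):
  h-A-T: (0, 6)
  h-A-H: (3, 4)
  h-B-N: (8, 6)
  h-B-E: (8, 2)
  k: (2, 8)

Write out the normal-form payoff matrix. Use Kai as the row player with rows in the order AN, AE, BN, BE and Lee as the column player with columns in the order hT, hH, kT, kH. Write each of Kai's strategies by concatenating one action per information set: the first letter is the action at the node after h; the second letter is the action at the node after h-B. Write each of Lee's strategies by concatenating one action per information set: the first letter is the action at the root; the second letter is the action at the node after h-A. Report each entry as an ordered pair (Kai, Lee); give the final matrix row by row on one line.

AN: (0,6) (3,4) (2,8) (2,8) | AE: (0,6) (3,4) (2,8) (2,8) | BN: (8,6) (8,6) (2,8) (2,8) | BE: (8,2) (8,2) (2,8) (2,8)

Row AN: hT→(0,6), hH→(3,4), kT→(2,8), kH→(2,8)
Row AE: hT→(0,6), hH→(3,4), kT→(2,8), kH→(2,8)
Row BN: hT→(8,6), hH→(8,6), kT→(2,8), kH→(2,8)
Row BE: hT→(8,2), hH→(8,2), kT→(2,8), kH→(2,8)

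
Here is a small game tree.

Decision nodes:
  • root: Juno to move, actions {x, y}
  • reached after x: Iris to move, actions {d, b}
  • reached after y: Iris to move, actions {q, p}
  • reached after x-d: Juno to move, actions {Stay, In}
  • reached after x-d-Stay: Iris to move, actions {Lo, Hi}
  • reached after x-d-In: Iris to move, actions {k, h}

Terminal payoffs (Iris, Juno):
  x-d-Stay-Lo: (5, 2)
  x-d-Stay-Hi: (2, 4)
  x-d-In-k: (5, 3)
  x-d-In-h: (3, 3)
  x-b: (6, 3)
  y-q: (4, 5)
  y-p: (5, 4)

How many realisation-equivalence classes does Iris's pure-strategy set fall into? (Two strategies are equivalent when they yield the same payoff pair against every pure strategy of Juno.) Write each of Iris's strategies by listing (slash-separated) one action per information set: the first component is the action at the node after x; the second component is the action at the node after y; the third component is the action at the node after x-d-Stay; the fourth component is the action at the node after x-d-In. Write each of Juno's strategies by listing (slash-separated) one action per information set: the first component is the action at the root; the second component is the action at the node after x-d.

Iris has 16 pure strategies: d/q/Lo/k, d/q/Lo/h, d/q/Hi/k, d/q/Hi/h, d/p/Lo/k, d/p/Lo/h, d/p/Hi/k, d/p/Hi/h, b/q/Lo/k, b/q/Lo/h, b/q/Hi/k, b/q/Hi/h, b/p/Lo/k, b/p/Lo/h, b/p/Hi/k, b/p/Hi/h. Columns: x/Stay, x/In, y/Stay, y/In.
{d/q/Lo/k} → row (5,2) (5,3) (4,5) (4,5)
{d/q/Lo/h} → row (5,2) (3,3) (4,5) (4,5)
{d/q/Hi/k} → row (2,4) (5,3) (4,5) (4,5)
{d/q/Hi/h} → row (2,4) (3,3) (4,5) (4,5)
{d/p/Lo/k} → row (5,2) (5,3) (5,4) (5,4)
{d/p/Lo/h} → row (5,2) (3,3) (5,4) (5,4)
{d/p/Hi/k} → row (2,4) (5,3) (5,4) (5,4)
{d/p/Hi/h} → row (2,4) (3,3) (5,4) (5,4)
{b/q/Lo/k, b/q/Lo/h, b/q/Hi/k, b/q/Hi/h} → row (6,3) (6,3) (4,5) (4,5)
{b/p/Lo/k, b/p/Lo/h, b/p/Hi/k, b/p/Hi/h} → row (6,3) (6,3) (5,4) (5,4)
That's 10 distinct rows out of 16 strategies.

10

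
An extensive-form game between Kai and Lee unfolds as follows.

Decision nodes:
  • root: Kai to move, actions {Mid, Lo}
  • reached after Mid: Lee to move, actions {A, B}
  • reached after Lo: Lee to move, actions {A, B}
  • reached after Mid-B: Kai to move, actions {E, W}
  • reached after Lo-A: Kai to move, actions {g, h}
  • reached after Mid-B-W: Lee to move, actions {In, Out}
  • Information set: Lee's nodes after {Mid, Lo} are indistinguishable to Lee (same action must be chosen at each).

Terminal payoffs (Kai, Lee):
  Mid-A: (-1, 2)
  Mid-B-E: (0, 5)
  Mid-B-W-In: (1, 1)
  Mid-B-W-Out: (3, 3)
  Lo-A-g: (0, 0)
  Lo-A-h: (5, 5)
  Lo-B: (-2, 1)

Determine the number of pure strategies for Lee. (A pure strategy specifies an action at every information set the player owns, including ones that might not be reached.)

4

Lee owns the information set {Mid, Lo} with actions {A, B} — two choices.
Lee owns the node after Mid-B-W with actions {In, Out} — two choices.
A pure strategy fixes one action at each information set independently, so the count is the product 2 × 2 = 4.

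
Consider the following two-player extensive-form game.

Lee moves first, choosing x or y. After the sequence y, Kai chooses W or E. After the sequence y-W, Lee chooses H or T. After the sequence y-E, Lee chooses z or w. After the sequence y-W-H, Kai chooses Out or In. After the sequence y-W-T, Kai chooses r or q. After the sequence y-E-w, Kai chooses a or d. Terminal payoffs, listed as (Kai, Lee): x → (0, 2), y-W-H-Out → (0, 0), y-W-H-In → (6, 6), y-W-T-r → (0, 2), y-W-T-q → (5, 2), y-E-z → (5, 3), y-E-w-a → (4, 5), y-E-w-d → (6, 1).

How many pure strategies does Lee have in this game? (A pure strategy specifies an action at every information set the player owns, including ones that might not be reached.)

8

Lee owns the root with actions {x, y} — two choices.
Lee owns the node after y-W with actions {H, T} — two choices.
Lee owns the node after y-E with actions {z, w} — two choices.
A pure strategy fixes one action at each information set independently, so the count is the product 2 × 2 × 2 = 8.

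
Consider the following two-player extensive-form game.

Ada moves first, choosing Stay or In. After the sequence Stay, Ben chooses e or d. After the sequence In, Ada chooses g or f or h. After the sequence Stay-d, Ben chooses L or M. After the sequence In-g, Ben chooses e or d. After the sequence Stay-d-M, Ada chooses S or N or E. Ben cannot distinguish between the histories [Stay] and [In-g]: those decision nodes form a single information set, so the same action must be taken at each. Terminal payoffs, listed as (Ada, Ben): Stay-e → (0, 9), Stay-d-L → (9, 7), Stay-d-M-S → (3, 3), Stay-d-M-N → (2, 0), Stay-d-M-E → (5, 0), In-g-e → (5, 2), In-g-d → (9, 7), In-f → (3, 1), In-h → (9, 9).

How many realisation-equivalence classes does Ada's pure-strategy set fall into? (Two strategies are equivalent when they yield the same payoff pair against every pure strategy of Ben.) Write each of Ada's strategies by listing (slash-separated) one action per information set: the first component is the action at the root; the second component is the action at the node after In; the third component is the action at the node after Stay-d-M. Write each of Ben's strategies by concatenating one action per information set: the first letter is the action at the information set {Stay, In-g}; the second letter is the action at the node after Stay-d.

Ada has 18 pure strategies: Stay/g/S, Stay/g/N, Stay/g/E, Stay/f/S, Stay/f/N, Stay/f/E, Stay/h/S, Stay/h/N, Stay/h/E, In/g/S, In/g/N, In/g/E, In/f/S, In/f/N, In/f/E, In/h/S, In/h/N, In/h/E. Columns: eL, eM, dL, dM.
{Stay/g/S, Stay/f/S, Stay/h/S} → row (0,9) (0,9) (9,7) (3,3)
{Stay/g/N, Stay/f/N, Stay/h/N} → row (0,9) (0,9) (9,7) (2,0)
{Stay/g/E, Stay/f/E, Stay/h/E} → row (0,9) (0,9) (9,7) (5,0)
{In/g/S, In/g/N, In/g/E} → row (5,2) (5,2) (9,7) (9,7)
{In/f/S, In/f/N, In/f/E} → row (3,1) (3,1) (3,1) (3,1)
{In/h/S, In/h/N, In/h/E} → row (9,9) (9,9) (9,9) (9,9)
That's 6 distinct rows out of 18 strategies.

6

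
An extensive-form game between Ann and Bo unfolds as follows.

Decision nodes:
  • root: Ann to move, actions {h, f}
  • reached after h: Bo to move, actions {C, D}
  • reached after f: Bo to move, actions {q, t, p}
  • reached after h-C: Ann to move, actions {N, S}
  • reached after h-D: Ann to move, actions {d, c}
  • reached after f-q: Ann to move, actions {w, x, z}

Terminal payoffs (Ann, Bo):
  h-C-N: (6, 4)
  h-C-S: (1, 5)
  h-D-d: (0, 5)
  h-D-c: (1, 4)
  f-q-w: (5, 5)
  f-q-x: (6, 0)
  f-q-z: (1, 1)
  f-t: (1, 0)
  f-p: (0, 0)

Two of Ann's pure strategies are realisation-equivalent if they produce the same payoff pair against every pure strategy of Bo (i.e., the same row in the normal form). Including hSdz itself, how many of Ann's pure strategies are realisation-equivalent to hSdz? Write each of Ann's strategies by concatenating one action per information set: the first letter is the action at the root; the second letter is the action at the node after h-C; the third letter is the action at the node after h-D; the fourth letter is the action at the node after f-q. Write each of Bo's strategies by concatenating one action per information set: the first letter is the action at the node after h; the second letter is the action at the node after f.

Row for hSdz (columns Cq, Ct, Cp, Dq, Dt, Dp): (1,5) (1,5) (1,5) (0,5) (0,5) (0,5).
Under hSdz, Ann's choice at the node after f-q can never be reached regardless of what Bo does, so varying those choices leaves every outcome unchanged.
Holding the reachable choices fixed and varying the unreachable one freely already gives 3 equivalent strategies.
No other strategy reproduces this row, so those 3 are the full class: hSdw, hSdx, hSdz.

3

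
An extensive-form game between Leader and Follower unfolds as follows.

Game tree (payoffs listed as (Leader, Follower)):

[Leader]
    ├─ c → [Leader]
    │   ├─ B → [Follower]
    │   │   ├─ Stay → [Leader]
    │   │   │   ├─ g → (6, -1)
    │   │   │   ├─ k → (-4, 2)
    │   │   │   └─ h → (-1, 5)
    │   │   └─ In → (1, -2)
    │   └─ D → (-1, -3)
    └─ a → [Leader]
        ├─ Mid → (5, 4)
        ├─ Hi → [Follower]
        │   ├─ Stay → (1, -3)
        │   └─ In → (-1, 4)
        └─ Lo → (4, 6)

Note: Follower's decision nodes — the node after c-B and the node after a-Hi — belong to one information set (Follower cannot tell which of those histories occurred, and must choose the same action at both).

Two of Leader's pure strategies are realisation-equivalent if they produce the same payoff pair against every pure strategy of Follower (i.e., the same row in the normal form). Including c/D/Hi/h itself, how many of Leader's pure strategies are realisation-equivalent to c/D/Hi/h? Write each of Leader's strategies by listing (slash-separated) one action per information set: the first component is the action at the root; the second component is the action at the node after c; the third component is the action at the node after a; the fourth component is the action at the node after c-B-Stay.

Row for c/D/Hi/h (columns Stay, In): (-1,-3) (-1,-3).
Under c/D/Hi/h, Leader's choice at the node after a and at the node after c-B-Stay can never be reached regardless of what Follower does, so varying those choices leaves every outcome unchanged.
Holding the reachable choices fixed and varying the unreachable ones freely already gives 3 × 3 = 9 equivalent strategies.
No other strategy reproduces this row, so those 9 are the full class: c/D/Mid/g, c/D/Mid/k, c/D/Mid/h, c/D/Hi/g, c/D/Hi/k, c/D/Hi/h, c/D/Lo/g, c/D/Lo/k, c/D/Lo/h.

9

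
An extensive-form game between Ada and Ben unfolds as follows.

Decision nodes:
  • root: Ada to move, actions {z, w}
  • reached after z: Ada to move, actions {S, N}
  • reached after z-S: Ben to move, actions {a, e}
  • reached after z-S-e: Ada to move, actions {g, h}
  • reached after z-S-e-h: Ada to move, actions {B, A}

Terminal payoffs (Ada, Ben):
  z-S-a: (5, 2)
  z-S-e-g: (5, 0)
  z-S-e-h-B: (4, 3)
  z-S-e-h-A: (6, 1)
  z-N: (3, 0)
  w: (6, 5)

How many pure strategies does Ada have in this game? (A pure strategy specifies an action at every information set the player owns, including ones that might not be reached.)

16

Ada owns the root with actions {z, w} — two choices.
Ada owns the node after z with actions {S, N} — two choices.
Ada owns the node after z-S-e with actions {g, h} — two choices.
Ada owns the node after z-S-e-h with actions {B, A} — two choices.
A pure strategy fixes one action at each information set independently, so the count is the product 2 × 2 × 2 × 2 = 16.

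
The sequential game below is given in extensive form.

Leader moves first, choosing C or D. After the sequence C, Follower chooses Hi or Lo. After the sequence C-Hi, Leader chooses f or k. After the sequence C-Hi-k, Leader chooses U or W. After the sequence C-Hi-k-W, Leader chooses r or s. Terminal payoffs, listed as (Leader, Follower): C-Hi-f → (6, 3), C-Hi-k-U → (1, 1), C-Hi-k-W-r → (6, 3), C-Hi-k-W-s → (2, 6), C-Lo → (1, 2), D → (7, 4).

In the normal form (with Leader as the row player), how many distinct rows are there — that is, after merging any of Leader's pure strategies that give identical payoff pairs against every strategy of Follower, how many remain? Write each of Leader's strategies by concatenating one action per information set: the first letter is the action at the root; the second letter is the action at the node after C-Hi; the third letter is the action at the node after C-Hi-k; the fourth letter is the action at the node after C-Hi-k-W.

4

Leader has 16 pure strategies: CfUr, CfUs, CfWr, CfWs, CkUr, CkUs, CkWr, CkWs, DfUr, DfUs, DfWr, DfWs, DkUr, DkUs, DkWr, DkWs. Columns: Hi, Lo.
{CfUr, CfUs, CfWr, CfWs, CkWr} → row (6,3) (1,2)
{CkUr, CkUs} → row (1,1) (1,2)
{CkWs} → row (2,6) (1,2)
{DfUr, DfUs, DfWr, DfWs, DkUr, DkUs, DkWr, DkWs} → row (7,4) (7,4)
That's 4 distinct rows out of 16 strategies.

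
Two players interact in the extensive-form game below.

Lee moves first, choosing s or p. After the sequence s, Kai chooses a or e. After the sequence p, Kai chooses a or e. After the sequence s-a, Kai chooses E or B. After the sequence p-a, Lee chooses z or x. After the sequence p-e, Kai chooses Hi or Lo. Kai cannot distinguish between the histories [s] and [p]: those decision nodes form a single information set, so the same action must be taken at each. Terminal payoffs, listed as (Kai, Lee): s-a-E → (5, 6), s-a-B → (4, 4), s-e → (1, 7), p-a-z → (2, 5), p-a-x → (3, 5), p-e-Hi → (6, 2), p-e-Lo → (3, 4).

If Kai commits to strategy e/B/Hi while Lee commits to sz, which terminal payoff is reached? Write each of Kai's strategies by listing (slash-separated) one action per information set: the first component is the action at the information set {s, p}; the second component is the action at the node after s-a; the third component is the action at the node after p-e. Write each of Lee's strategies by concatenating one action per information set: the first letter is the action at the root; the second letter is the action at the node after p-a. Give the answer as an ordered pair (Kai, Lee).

Trace the play path from the root:
  Lee plays s
  Kai plays e at [s]
→ terminal payoff (1, 7).
(Kai's choice at the node after s-a is never reached on this path, so it doesn't affect the outcome.)

(1, 7)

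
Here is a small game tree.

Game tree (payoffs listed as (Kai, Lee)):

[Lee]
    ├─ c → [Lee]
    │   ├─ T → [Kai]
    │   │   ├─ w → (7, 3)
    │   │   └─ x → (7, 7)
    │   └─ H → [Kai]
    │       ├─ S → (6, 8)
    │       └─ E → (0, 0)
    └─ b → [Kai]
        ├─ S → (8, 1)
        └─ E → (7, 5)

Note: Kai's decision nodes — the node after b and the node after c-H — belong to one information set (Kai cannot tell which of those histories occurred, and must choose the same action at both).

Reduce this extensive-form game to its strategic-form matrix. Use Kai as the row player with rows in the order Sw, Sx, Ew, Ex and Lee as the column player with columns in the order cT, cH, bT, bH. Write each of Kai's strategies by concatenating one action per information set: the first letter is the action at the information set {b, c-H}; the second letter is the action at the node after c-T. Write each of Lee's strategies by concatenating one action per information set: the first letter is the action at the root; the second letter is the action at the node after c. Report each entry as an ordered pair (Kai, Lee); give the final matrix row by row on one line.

           cT       cH       bT       bH
  Sw    (7,3)    (6,8)    (8,1)    (8,1)
  Sx    (7,7)    (6,8)    (8,1)    (8,1)
  Ew    (7,3)    (0,0)    (7,5)    (7,5)
  Ex    (7,7)    (0,0)    (7,5)    (7,5)

Sw: (7,3) (6,8) (8,1) (8,1) | Sx: (7,7) (6,8) (8,1) (8,1) | Ew: (7,3) (0,0) (7,5) (7,5) | Ex: (7,7) (0,0) (7,5) (7,5)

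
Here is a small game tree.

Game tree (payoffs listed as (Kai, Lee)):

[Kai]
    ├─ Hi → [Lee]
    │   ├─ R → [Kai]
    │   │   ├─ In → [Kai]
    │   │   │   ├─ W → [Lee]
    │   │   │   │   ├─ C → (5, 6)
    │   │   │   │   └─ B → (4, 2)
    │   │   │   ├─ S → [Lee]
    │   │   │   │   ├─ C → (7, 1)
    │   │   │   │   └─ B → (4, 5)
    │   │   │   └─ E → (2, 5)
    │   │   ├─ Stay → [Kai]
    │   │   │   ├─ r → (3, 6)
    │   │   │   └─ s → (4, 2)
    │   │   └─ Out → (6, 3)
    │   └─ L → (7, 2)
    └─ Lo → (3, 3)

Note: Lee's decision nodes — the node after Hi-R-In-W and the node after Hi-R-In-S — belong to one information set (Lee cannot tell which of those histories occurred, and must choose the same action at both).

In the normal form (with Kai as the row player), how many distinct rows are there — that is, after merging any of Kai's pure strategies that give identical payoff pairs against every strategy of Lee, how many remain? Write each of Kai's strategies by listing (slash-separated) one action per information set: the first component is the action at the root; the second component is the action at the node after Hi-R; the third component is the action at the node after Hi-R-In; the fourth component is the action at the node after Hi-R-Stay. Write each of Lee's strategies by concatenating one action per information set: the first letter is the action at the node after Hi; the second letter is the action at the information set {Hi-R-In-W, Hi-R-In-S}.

7

Kai has 36 pure strategies: Hi/In/W/r, Hi/In/W/s, Hi/In/S/r, Hi/In/S/s, Hi/In/E/r, Hi/In/E/s, Hi/Stay/W/r, Hi/Stay/W/s, Hi/Stay/S/r, Hi/Stay/S/s, Hi/Stay/E/r, Hi/Stay/E/s, Hi/Out/W/r, Hi/Out/W/s, Hi/Out/S/r, Hi/Out/S/s, Hi/Out/E/r, Hi/Out/E/s, Lo/In/W/r, Lo/In/W/s, Lo/In/S/r, Lo/In/S/s, Lo/In/E/r, Lo/In/E/s, Lo/Stay/W/r, Lo/Stay/W/s, Lo/Stay/S/r, Lo/Stay/S/s, Lo/Stay/E/r, Lo/Stay/E/s, Lo/Out/W/r, Lo/Out/W/s, Lo/Out/S/r, Lo/Out/S/s, Lo/Out/E/r, Lo/Out/E/s. Columns: RC, RB, LC, LB.
{Hi/In/W/r, Hi/In/W/s} → row (5,6) (4,2) (7,2) (7,2)
{Hi/In/S/r, Hi/In/S/s} → row (7,1) (4,5) (7,2) (7,2)
{Hi/In/E/r, Hi/In/E/s} → row (2,5) (2,5) (7,2) (7,2)
{Hi/Stay/W/r, Hi/Stay/S/r, Hi/Stay/E/r} → row (3,6) (3,6) (7,2) (7,2)
{Hi/Stay/W/s, Hi/Stay/S/s, Hi/Stay/E/s} → row (4,2) (4,2) (7,2) (7,2)
{Hi/Out/W/r, Hi/Out/W/s, Hi/Out/S/r, Hi/Out/S/s, Hi/Out/E/r, Hi/Out/E/s} → row (6,3) (6,3) (7,2) (7,2)
{Lo/In/W/r, Lo/In/W/s, Lo/In/S/r, Lo/In/S/s, Lo/In/E/r, Lo/In/E/s, Lo/Stay/W/r, Lo/Stay/W/s, Lo/Stay/S/r, Lo/Stay/S/s, Lo/Stay/E/r, Lo/Stay/E/s, Lo/Out/W/r, Lo/Out/W/s, Lo/Out/S/r, Lo/Out/S/s, Lo/Out/E/r, Lo/Out/E/s} → row (3,3) (3,3) (3,3) (3,3)
That's 7 distinct rows out of 36 strategies.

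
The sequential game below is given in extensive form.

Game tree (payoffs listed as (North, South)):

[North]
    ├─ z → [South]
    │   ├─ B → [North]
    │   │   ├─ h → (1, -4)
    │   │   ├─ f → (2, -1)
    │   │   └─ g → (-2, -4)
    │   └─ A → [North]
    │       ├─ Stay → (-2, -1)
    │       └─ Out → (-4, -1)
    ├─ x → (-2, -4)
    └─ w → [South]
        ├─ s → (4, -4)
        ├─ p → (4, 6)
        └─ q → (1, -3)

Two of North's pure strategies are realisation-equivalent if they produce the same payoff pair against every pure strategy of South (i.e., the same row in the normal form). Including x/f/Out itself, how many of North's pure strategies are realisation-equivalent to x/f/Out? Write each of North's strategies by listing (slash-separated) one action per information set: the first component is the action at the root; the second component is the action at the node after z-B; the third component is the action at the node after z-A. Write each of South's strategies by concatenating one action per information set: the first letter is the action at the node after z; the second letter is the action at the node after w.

6

Row for x/f/Out (columns Bs, Bp, Bq, As, Ap, Aq): (-2,-4) (-2,-4) (-2,-4) (-2,-4) (-2,-4) (-2,-4).
Under x/f/Out, North's choice at the node after z-B and at the node after z-A can never be reached regardless of what South does, so varying those choices leaves every outcome unchanged.
Holding the reachable choices fixed and varying the unreachable ones freely already gives 3 × 2 = 6 equivalent strategies.
No other strategy reproduces this row, so those 6 are the full class: x/h/Stay, x/h/Out, x/f/Stay, x/f/Out, x/g/Stay, x/g/Out.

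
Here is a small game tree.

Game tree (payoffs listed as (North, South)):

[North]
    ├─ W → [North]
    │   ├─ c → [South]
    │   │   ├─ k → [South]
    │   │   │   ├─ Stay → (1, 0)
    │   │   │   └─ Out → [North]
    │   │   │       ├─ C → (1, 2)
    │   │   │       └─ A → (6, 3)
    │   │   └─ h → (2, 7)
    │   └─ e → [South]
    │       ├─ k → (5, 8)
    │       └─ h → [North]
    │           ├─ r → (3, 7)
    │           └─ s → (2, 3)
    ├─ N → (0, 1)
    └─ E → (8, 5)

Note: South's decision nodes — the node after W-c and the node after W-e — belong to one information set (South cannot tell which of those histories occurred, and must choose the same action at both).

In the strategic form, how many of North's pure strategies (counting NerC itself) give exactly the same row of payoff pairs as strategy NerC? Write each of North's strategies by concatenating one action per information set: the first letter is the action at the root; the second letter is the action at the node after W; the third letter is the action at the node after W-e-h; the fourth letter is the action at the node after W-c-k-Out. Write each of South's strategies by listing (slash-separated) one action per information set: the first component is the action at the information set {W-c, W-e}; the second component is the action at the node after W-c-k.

Row for NerC (columns k/Stay, k/Out, h/Stay, h/Out): (0,1) (0,1) (0,1) (0,1).
Under NerC, North's choice at the node after W and at the node after W-e-h and at the node after W-c-k-Out can never be reached regardless of what South does, so varying those choices leaves every outcome unchanged.
Holding the reachable choices fixed and varying the unreachable ones freely already gives 2 × 2 × 2 = 8 equivalent strategies.
No other strategy reproduces this row, so those 8 are the full class: NcrC, NcrA, NcsC, NcsA, NerC, NerA, NesC, NesA.

8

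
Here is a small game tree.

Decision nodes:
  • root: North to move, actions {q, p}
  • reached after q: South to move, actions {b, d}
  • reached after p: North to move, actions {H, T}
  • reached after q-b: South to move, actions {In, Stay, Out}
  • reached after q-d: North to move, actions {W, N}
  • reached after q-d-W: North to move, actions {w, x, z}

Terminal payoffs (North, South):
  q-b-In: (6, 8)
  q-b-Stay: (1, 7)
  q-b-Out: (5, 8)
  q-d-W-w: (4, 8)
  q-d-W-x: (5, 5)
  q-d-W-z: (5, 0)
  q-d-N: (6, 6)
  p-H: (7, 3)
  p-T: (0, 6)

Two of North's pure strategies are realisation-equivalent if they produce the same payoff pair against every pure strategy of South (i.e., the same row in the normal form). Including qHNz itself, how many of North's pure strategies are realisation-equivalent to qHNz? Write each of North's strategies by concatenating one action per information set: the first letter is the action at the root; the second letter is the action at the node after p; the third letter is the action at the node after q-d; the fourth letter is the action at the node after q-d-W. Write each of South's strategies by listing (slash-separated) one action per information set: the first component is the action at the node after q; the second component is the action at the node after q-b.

Row for qHNz (columns b/In, b/Stay, b/Out, d/In, d/Stay, d/Out): (6,8) (1,7) (5,8) (6,6) (6,6) (6,6).
Under qHNz, North's choice at the node after p and at the node after q-d-W can never be reached regardless of what South does, so varying those choices leaves every outcome unchanged.
Holding the reachable choices fixed and varying the unreachable ones freely already gives 2 × 3 = 6 equivalent strategies.
No other strategy reproduces this row, so those 6 are the full class: qHNw, qHNx, qHNz, qTNw, qTNx, qTNz.

6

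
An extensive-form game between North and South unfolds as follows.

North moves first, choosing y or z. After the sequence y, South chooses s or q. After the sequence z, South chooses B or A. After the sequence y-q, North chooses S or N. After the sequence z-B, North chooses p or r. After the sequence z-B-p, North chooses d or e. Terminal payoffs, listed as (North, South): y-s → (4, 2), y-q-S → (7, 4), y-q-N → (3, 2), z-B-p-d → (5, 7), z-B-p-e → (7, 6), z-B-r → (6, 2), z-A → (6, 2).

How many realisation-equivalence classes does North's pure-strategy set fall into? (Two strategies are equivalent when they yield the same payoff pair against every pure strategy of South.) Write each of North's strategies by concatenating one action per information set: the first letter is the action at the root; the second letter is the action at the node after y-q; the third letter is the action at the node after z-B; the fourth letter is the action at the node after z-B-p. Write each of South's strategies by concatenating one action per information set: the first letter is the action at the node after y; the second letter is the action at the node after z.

North has 16 pure strategies: ySpd, ySpe, ySrd, ySre, yNpd, yNpe, yNrd, yNre, zSpd, zSpe, zSrd, zSre, zNpd, zNpe, zNrd, zNre. Columns: sB, sA, qB, qA.
{ySpd, ySpe, ySrd, ySre} → row (4,2) (4,2) (7,4) (7,4)
{yNpd, yNpe, yNrd, yNre} → row (4,2) (4,2) (3,2) (3,2)
{zSpd, zNpd} → row (5,7) (6,2) (5,7) (6,2)
{zSpe, zNpe} → row (7,6) (6,2) (7,6) (6,2)
{zSrd, zSre, zNrd, zNre} → row (6,2) (6,2) (6,2) (6,2)
That's 5 distinct rows out of 16 strategies.

5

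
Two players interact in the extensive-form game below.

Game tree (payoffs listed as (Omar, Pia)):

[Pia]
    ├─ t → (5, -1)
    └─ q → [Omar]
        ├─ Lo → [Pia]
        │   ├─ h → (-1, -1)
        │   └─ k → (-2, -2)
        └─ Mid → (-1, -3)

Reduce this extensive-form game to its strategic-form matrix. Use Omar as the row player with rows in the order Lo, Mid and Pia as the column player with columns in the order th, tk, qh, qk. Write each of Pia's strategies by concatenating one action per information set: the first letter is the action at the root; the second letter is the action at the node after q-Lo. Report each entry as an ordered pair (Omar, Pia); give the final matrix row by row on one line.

Row Lo: th→(5,-1), tk→(5,-1), qh→(-1,-1), qk→(-2,-2)
Row Mid: th→(5,-1), tk→(5,-1), qh→(-1,-3), qk→(-1,-3)

Lo: (5,-1) (5,-1) (-1,-1) (-2,-2) | Mid: (5,-1) (5,-1) (-1,-3) (-1,-3)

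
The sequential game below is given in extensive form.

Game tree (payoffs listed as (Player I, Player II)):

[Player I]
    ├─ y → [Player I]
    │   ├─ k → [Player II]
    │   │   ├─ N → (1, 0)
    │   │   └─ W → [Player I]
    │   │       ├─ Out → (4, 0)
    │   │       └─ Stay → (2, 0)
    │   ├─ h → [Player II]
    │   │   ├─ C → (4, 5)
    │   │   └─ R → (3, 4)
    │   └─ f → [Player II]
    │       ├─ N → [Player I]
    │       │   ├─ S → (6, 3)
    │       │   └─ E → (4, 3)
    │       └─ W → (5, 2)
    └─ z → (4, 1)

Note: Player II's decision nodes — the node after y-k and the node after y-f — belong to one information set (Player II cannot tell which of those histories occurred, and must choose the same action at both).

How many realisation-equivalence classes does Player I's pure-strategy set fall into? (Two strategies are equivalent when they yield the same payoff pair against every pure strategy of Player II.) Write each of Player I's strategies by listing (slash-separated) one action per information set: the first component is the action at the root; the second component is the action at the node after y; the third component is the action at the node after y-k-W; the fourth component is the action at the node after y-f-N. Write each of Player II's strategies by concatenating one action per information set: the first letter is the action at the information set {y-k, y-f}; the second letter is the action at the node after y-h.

Player I has 24 pure strategies: y/k/Out/S, y/k/Out/E, y/k/Stay/S, y/k/Stay/E, y/h/Out/S, y/h/Out/E, y/h/Stay/S, y/h/Stay/E, y/f/Out/S, y/f/Out/E, y/f/Stay/S, y/f/Stay/E, z/k/Out/S, z/k/Out/E, z/k/Stay/S, z/k/Stay/E, z/h/Out/S, z/h/Out/E, z/h/Stay/S, z/h/Stay/E, z/f/Out/S, z/f/Out/E, z/f/Stay/S, z/f/Stay/E. Columns: NC, NR, WC, WR.
{y/k/Out/S, y/k/Out/E} → row (1,0) (1,0) (4,0) (4,0)
{y/k/Stay/S, y/k/Stay/E} → row (1,0) (1,0) (2,0) (2,0)
{y/h/Out/S, y/h/Out/E, y/h/Stay/S, y/h/Stay/E} → row (4,5) (3,4) (4,5) (3,4)
{y/f/Out/S, y/f/Stay/S} → row (6,3) (6,3) (5,2) (5,2)
{y/f/Out/E, y/f/Stay/E} → row (4,3) (4,3) (5,2) (5,2)
{z/k/Out/S, z/k/Out/E, z/k/Stay/S, z/k/Stay/E, z/h/Out/S, z/h/Out/E, z/h/Stay/S, z/h/Stay/E, z/f/Out/S, z/f/Out/E, z/f/Stay/S, z/f/Stay/E} → row (4,1) (4,1) (4,1) (4,1)
That's 6 distinct rows out of 24 strategies.

6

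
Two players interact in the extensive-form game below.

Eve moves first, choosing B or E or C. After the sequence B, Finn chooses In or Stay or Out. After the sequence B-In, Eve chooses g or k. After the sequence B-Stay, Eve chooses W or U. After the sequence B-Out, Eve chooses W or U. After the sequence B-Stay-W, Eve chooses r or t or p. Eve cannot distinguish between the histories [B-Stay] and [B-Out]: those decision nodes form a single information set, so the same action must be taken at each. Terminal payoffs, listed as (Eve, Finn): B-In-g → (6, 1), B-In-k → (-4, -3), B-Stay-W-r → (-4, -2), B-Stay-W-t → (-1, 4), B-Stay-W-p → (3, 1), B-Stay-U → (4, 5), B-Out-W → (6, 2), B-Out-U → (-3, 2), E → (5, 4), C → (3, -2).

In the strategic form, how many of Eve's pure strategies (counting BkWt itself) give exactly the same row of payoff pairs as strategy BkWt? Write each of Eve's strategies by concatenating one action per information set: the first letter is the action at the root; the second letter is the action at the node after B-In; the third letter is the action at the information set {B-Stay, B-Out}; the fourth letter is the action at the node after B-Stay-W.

1

Row for BkWt (columns In, Stay, Out): (-4,-3) (-1,4) (6,2).
Every one of Eve's information sets is on the play path for some reply by Finn when Eve follows BkWt.
Changing the action at any of them therefore changes at least one column, so only BkWt itself gives this row.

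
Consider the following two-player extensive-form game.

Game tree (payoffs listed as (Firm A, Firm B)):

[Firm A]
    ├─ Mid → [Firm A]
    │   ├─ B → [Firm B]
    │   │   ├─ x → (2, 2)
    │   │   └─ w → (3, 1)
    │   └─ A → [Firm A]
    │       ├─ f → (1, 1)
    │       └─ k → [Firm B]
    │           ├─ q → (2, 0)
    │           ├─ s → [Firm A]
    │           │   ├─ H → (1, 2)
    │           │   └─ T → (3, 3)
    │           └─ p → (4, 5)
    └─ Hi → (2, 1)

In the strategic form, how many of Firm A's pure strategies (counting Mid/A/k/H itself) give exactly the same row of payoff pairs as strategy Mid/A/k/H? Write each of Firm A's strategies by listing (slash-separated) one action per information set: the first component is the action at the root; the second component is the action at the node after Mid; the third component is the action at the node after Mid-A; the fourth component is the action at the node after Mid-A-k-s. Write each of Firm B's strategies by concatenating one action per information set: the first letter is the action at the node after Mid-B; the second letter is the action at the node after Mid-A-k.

1

Row for Mid/A/k/H (columns xq, xs, xp, wq, ws, wp): (2,0) (1,2) (4,5) (2,0) (1,2) (4,5).
Every one of Firm A's information sets is on the play path for some reply by Firm B when Firm A follows Mid/A/k/H.
Changing the action at any of them therefore changes at least one column, so only Mid/A/k/H itself gives this row.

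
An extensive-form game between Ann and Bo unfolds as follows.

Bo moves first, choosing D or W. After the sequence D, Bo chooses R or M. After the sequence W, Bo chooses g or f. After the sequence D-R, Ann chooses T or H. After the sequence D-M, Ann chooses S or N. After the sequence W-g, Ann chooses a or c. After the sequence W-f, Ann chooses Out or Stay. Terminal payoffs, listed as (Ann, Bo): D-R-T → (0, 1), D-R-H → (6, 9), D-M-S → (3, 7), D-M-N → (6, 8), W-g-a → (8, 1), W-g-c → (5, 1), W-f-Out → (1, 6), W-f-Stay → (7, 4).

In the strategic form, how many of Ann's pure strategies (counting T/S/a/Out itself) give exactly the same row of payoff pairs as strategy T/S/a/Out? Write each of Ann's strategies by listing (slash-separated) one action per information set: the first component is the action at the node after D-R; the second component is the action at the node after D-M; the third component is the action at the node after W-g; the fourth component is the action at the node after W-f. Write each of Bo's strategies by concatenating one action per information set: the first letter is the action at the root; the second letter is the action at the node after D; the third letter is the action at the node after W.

1

Row for T/S/a/Out (columns DRg, DRf, DMg, DMf, WRg, WRf, WMg, WMf): (0,1) (0,1) (3,7) (3,7) (8,1) (1,6) (8,1) (1,6).
Every one of Ann's information sets is on the play path for some reply by Bo when Ann follows T/S/a/Out.
Changing the action at any of them therefore changes at least one column, so only T/S/a/Out itself gives this row.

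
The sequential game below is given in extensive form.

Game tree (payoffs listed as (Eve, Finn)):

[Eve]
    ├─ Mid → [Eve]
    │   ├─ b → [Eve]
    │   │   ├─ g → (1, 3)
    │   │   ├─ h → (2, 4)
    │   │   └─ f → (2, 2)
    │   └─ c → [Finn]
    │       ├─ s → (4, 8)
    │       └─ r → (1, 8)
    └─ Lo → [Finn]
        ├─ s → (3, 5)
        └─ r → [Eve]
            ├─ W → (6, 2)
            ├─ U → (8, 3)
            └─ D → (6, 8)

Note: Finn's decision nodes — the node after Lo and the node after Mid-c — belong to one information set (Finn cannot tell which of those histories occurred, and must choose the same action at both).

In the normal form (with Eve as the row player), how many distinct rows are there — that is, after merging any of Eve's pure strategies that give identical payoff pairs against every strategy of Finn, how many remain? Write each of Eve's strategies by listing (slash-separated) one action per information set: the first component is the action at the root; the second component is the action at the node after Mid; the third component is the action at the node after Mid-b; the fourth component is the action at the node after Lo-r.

Eve has 36 pure strategies: Mid/b/g/W, Mid/b/g/U, Mid/b/g/D, Mid/b/h/W, Mid/b/h/U, Mid/b/h/D, Mid/b/f/W, Mid/b/f/U, Mid/b/f/D, Mid/c/g/W, Mid/c/g/U, Mid/c/g/D, Mid/c/h/W, Mid/c/h/U, Mid/c/h/D, Mid/c/f/W, Mid/c/f/U, Mid/c/f/D, Lo/b/g/W, Lo/b/g/U, Lo/b/g/D, Lo/b/h/W, Lo/b/h/U, Lo/b/h/D, Lo/b/f/W, Lo/b/f/U, Lo/b/f/D, Lo/c/g/W, Lo/c/g/U, Lo/c/g/D, Lo/c/h/W, Lo/c/h/U, Lo/c/h/D, Lo/c/f/W, Lo/c/f/U, Lo/c/f/D. Columns: s, r.
{Mid/b/g/W, Mid/b/g/U, Mid/b/g/D} → row (1,3) (1,3)
{Mid/b/h/W, Mid/b/h/U, Mid/b/h/D} → row (2,4) (2,4)
{Mid/b/f/W, Mid/b/f/U, Mid/b/f/D} → row (2,2) (2,2)
{Mid/c/g/W, Mid/c/g/U, Mid/c/g/D, Mid/c/h/W, Mid/c/h/U, Mid/c/h/D, Mid/c/f/W, Mid/c/f/U, Mid/c/f/D} → row (4,8) (1,8)
{Lo/b/g/W, Lo/b/h/W, Lo/b/f/W, Lo/c/g/W, Lo/c/h/W, Lo/c/f/W} → row (3,5) (6,2)
{Lo/b/g/U, Lo/b/h/U, Lo/b/f/U, Lo/c/g/U, Lo/c/h/U, Lo/c/f/U} → row (3,5) (8,3)
{Lo/b/g/D, Lo/b/h/D, Lo/b/f/D, Lo/c/g/D, Lo/c/h/D, Lo/c/f/D} → row (3,5) (6,8)
That's 7 distinct rows out of 36 strategies.

7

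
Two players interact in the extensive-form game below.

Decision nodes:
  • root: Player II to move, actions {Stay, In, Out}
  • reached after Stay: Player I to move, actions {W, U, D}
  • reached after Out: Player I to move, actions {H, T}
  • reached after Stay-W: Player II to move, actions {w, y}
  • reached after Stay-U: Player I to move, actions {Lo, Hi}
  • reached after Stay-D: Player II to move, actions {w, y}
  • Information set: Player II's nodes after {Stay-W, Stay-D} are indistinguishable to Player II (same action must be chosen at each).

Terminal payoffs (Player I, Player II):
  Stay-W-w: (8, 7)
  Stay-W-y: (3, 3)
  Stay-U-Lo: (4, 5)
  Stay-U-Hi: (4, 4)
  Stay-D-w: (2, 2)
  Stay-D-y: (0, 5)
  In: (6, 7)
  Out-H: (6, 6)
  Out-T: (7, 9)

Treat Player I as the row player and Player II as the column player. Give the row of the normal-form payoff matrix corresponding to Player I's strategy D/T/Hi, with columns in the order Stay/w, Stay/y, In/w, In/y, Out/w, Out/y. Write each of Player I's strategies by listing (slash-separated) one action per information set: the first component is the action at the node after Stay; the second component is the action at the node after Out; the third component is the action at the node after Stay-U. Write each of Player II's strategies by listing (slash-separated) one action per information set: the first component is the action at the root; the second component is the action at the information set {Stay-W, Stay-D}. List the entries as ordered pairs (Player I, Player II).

(2,2) (0,5) (6,7) (6,7) (7,9) (7,9)

vs Stay/w: Player II plays Stay → Player I plays D at [Stay] → Player II plays w at [Stay-D] → (2, 2)
vs Stay/y: Player II plays Stay → Player I plays D at [Stay] → Player II plays y at [Stay-D] → (0, 5)
vs In/w: Player II plays In → (6, 7)
vs In/y: Player II plays In → (6, 7)
vs Out/w: Player II plays Out → Player I plays T at [Out] → (7, 9)
vs Out/y: Player II plays Out → Player I plays T at [Out] → (7, 9)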